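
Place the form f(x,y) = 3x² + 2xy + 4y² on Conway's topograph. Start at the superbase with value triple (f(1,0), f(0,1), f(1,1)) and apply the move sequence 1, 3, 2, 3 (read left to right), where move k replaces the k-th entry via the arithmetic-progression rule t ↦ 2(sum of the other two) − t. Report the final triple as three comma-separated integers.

start (3,4,9) = (f(1,0),f(0,1),f(1,1))
replace slot 1: 2·(4+9) − 3 = 23 → (23,4,9)
replace slot 3: 2·(23+4) − 9 = 45 → (23,4,45)
replace slot 2: 2·(23+45) − 4 = 132 → (23,132,45)
replace slot 3: 2·(23+132) − 45 = 265 → (23,132,265)

23,132,265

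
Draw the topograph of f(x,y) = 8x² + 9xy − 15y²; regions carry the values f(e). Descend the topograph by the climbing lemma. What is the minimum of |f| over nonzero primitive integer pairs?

river: ρ → (-15,21,2)
river: ρ → (2,23,-4)
river: ρ → (-4,17,17)
river: ρ → (17,17,-4)
river: ρ → (-4,23,2)
river: ρ → (2,21,-15)
river: ρ → (-15,9,8)
river: ρ → (8,23,-1)
river: ρ → (-1,23,8)
river: ρ → (8,9,-15)
closes: descent 0, river 10
min |a| on river = 1

1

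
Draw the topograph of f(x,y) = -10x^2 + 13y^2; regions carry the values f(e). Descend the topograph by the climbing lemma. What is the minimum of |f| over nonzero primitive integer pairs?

descent: ρ → (13,0,-10)
descent: ρ → (-10,20,3)  [lands on river]
river: ρ → (3,22,-3)
river: ρ → (-3,20,10)
river: ρ → (10,20,-3)
river: ρ → (-3,22,3)
river: ρ → (3,20,-10)
closes: descent 2, river 6
min |a| on river = 3

3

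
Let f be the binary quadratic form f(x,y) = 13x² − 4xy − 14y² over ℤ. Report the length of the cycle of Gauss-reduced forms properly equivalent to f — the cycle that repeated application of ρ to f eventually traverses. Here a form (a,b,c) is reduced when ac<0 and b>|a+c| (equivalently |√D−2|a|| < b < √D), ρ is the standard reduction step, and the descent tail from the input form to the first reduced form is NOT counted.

D = 744, ⌊√D⌋ = 27
descent: ρ → (-14,4,13)  [lands on river]
river: ρ → (13,22,-5)
river: ρ → (-5,18,21)
river: ρ → (21,24,-2)
river: ρ → (-2,24,21)
river: ρ → (21,18,-5)
river: ρ → (-5,22,13)
river: ρ → (13,4,-14)
river: ρ → (-14,24,3)
river: ρ → (3,24,-14)
ρ-cycle length = 10 (tail of 1 descent step not counted)

10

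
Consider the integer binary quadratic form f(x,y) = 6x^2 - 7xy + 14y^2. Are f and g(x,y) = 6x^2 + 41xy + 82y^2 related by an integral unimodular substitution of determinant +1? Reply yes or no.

D₁ = -287, D₂ = -287
f: translate: b→5 (≡-7 mod 12), so (6,-7,14)→(6,5,13)
f: reduced (well bottom): (6,5,13) with a≤c, −a<b≤a
g: translate: b→5 (≡41 mod 12), so (6,41,82)→(6,5,13)
g: reduced (well bottom): (6,5,13) with a≤c, −a<b≤a
reduced forms (6, 5, 13) vs (6, 5, 13) ⇒ equivalent

yes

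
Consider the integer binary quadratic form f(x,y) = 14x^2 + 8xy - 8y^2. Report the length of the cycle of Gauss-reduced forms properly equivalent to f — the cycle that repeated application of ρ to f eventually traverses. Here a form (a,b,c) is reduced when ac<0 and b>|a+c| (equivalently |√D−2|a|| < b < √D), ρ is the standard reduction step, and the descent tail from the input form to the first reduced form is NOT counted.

D = 512, ⌊√D⌋ = 22
river: ρ → (-8,8,14)
river: ρ → (14,20,-2)
river: ρ → (-2,20,14)
river: ρ → (14,8,-8)
ρ-cycle length = 4 (tail of 0 descent steps not counted)

4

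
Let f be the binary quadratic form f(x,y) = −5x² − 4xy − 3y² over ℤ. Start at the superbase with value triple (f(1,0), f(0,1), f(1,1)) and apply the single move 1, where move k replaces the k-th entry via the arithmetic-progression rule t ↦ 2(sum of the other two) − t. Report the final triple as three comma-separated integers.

start (-5,-3,-12) = (f(1,0),f(0,1),f(1,1))
replace slot 1: 2·((-3)+(-12)) − (-5) = -25 → (-25,-3,-12)

-25,-3,-12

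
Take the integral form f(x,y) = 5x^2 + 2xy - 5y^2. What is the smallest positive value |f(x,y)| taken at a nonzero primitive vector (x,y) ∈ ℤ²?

river: ρ → (-5,8,2)
river: ρ → (2,8,-5)
river: ρ → (-5,2,5)
river: ρ → (5,8,-2)
river: ρ → (-2,8,5)
river: ρ → (5,2,-5)
closes: descent 0, river 6
min |a| on river = 2

2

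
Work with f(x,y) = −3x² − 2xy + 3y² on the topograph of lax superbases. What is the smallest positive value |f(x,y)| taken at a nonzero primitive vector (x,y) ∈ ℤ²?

descent: ρ → (3,2,-3)  [lands on river]
river: ρ → (-3,4,2)
river: ρ → (2,4,-3)
river: ρ → (-3,2,3)
river: ρ → (3,4,-2)
river: ρ → (-2,4,3)
closes: descent 1, river 6
min |a| on river = 2

2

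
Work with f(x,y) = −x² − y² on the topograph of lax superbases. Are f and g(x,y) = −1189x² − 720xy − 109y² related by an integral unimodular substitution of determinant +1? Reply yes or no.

D₁ = -4, D₂ = -4
f is negative-definite; reduce −f:
−f: reduced (well bottom): (1,0,1) with a≤c, −a<b≤a
flip sign back: reduced form of f is (-1,0,-1)
g is negative-definite; reduce −g:
−g: flip: (1189,720,109)→(109,-720,1189)
−g: translate: b→-66 (≡-720 mod 218), so (109,-720,1189)→(109,-66,10)
−g: flip: (109,-66,10)→(10,66,109)
−g: translate: b→6 (≡66 mod 20), so (10,66,109)→(10,6,1)
−g: flip: (10,6,1)→(1,-6,10)
−g: translate: b→0 (≡-6 mod 2), so (1,-6,10)→(1,0,1)
−g: reduced (well bottom): (1,0,1) with a≤c, −a<b≤a
flip sign back: reduced form of g is (-1,0,-1)
reduced forms (-1, 0, -1) vs (-1, 0, -1) ⇒ equivalent

yes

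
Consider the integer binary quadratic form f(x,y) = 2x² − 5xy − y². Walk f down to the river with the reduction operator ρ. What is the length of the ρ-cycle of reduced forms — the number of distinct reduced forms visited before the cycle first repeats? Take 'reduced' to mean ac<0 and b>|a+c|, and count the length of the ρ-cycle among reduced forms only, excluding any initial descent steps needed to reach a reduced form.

D = 33, ⌊√D⌋ = 5
descent: ρ → (-1,5,2)  [lands on river]
river: ρ → (2,3,-3)
river: ρ → (-3,3,2)
river: ρ → (2,5,-1)
ρ-cycle length = 4 (tail of 1 descent step not counted)

4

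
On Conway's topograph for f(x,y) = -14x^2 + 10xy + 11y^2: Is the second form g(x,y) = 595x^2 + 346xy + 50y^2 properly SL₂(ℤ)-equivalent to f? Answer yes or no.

D₁ = 716, D₂ = 716
river cycle of f (length 14): (11, 12, -13), (-13, 14, 10), (10, 26, -1), (-1, 26, 10), (10, 14, -13), (-13, 12, 11), (11, 10, -14), (-14, 18, 7), (7, 24, -5), (-5, 26, 2), … (4 more)
river cycle of g (length 14): (7, 18, -14), (-14, 10, 11), (11, 12, -13), (-13, 14, 10), (10, 26, -1), (-1, 26, 10), (10, 14, -13), (-13, 12, 11), (11, 10, -14), (-14, 18, 7), … (4 more)
cycles coincide ⇒ equivalent

yes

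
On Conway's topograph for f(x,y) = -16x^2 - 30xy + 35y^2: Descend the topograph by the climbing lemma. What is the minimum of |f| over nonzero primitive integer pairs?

descent: ρ → (35,30,-16)  [lands on river]
river: ρ → (-16,34,31)
river: ρ → (31,28,-19)
river: ρ → (-19,48,11)
river: ρ → (11,40,-35)
river: ρ → (-35,30,16)
river: ρ → (16,34,-31)
river: ρ → (-31,28,19)
river: ρ → (19,48,-11)
river: ρ → (-11,40,35)
closes: descent 1, river 10
min |a| on river = 11

11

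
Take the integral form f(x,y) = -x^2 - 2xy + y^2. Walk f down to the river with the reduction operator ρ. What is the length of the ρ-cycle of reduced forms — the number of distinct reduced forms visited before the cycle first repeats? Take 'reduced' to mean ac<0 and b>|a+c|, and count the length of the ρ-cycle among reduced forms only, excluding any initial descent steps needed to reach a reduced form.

D = 8, ⌊√D⌋ = 2
descent: ρ → (1,2,-1)  [lands on river]
river: ρ → (-1,2,1)
ρ-cycle length = 2 (tail of 1 descent step not counted)

2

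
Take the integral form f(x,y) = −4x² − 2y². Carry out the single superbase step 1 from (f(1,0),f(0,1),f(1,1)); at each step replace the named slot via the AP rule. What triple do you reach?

start (-4,-2,-6) = (f(1,0),f(0,1),f(1,1))
replace slot 1: 2·((-2)+(-6)) − (-4) = -12 → (-12,-2,-6)

-12,-2,-6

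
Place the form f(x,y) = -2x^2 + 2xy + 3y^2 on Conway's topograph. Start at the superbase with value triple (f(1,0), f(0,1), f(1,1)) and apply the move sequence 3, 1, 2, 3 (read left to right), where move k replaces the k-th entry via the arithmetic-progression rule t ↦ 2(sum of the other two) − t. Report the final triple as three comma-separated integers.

start (-2,3,3) = (f(1,0),f(0,1),f(1,1))
replace slot 3: 2·((-2)+3) − 3 = -1 → (-2,3,-1)
replace slot 1: 2·(3+(-1)) − (-2) = 6 → (6,3,-1)
replace slot 2: 2·(6+(-1)) − 3 = 7 → (6,7,-1)
replace slot 3: 2·(6+7) − (-1) = 27 → (6,7,27)

6,7,27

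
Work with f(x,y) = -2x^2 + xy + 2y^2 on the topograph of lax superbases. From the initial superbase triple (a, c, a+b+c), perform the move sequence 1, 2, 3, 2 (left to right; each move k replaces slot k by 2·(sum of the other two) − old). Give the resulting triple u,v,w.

start (-2,2,1) = (f(1,0),f(0,1),f(1,1))
replace slot 1: 2·(2+1) − (-2) = 8 → (8,2,1)
replace slot 2: 2·(8+1) − 2 = 16 → (8,16,1)
replace slot 3: 2·(8+16) − 1 = 47 → (8,16,47)
replace slot 2: 2·(8+47) − 16 = 94 → (8,94,47)

8,94,47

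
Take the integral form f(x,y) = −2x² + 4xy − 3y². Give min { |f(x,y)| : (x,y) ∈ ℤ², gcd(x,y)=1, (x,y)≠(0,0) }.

translate: b→0 (≡-4 mod 4), so (2,-4,3)→(2,0,1)
flip: (2,0,1)→(1,0,2)
reduced (well bottom): (1,0,2) with a≤c, −a<b≤a
well minimum |f| = |-1| = 1 (negative-definite)

1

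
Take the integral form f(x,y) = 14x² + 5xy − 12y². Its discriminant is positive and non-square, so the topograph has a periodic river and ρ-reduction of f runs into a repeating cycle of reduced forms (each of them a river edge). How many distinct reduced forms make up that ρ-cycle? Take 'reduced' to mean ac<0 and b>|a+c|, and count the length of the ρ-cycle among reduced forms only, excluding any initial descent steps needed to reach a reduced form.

D = 697, ⌊√D⌋ = 26
river: ρ → (-12,19,7)
river: ρ → (7,23,-6)
river: ρ → (-6,25,3)
river: ρ → (3,23,-14)
river: ρ → (-14,5,12)
river: ρ → (12,19,-7)
river: ρ → (-7,23,6)
river: ρ → (6,25,-3)
river: ρ → (-3,23,14)
river: ρ → (14,5,-12)
ρ-cycle length = 10 (tail of 0 descent steps not counted)

10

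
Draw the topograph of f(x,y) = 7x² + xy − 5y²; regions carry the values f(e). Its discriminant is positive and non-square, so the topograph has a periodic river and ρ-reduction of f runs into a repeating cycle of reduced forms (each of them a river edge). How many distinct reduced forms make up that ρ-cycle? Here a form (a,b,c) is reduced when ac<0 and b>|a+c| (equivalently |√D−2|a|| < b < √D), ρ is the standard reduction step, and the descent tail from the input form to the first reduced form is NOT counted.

D = 141, ⌊√D⌋ = 11
descent: ρ → (-5,9,3)  [lands on river]
river: ρ → (3,9,-5)
river: ρ → (-5,11,1)
river: ρ → (1,11,-5)
ρ-cycle length = 4 (tail of 1 descent step not counted)

4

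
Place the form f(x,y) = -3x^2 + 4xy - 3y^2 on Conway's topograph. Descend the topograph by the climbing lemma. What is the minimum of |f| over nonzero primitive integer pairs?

translate: b→2 (≡-4 mod 6), so (3,-4,3)→(3,2,2)
flip: (3,2,2)→(2,-2,3)
translate: b→2 (≡-2 mod 4), so (2,-2,3)→(2,2,3)
reduced (well bottom): (2,2,3) with a≤c, −a<b≤a
well minimum |f| = |-2| = 2 (negative-definite)

2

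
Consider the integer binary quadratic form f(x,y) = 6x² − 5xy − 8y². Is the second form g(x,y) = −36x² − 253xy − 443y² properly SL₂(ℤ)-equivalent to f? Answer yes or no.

D₁ = 217, D₂ = 217
river cycle of f (length 16): (-8, 5, 6), (6, 7, -7), (-7, 7, 6), (6, 5, -8), (-8, 11, 3), (3, 13, -4), (-4, 11, 6), (6, 13, -2), (-2, 11, 12), (12, 13, -1), … (6 more)
river cycle of g (length 16): (-7, 7, 6), (6, 5, -8), (-8, 11, 3), (3, 13, -4), (-4, 11, 6), (6, 13, -2), (-2, 11, 12), (12, 13, -1), (-1, 13, 12), (12, 11, -2), … (6 more)
cycles coincide ⇒ equivalent

yes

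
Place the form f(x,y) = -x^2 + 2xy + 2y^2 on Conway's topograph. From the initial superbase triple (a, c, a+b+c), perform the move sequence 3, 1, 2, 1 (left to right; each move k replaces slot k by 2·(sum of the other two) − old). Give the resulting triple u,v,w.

start (-1,2,3) = (f(1,0),f(0,1),f(1,1))
replace slot 3: 2·((-1)+2) − 3 = -1 → (-1,2,-1)
replace slot 1: 2·(2+(-1)) − (-1) = 3 → (3,2,-1)
replace slot 2: 2·(3+(-1)) − 2 = 2 → (3,2,-1)
replace slot 1: 2·(2+(-1)) − 3 = -1 → (-1,2,-1)

-1,2,-1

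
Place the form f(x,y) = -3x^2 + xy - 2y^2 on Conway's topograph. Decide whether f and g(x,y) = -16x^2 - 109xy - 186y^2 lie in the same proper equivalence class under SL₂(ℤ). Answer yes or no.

D₁ = -23, D₂ = -23
f is negative-definite; reduce −f:
−f: flip: (3,-1,2)→(2,1,3)
−f: reduced (well bottom): (2,1,3) with a≤c, −a<b≤a
flip sign back: reduced form of f is (-2,-1,-3)
g is negative-definite; reduce −g:
−g: translate: b→13 (≡109 mod 32), so (16,109,186)→(16,13,3)
−g: flip: (16,13,3)→(3,-13,16)
−g: translate: b→-1 (≡-13 mod 6), so (3,-13,16)→(3,-1,2)
−g: flip: (3,-1,2)→(2,1,3)
−g: reduced (well bottom): (2,1,3) with a≤c, −a<b≤a
flip sign back: reduced form of g is (-2,-1,-3)
reduced forms (-2, -1, -3) vs (-2, -1, -3) ⇒ equivalent

yes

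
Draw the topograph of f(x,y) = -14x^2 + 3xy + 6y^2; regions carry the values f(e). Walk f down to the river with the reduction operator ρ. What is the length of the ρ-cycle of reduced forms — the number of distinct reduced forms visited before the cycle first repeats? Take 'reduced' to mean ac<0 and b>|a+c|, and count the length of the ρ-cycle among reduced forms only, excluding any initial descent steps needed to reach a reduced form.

D = 345, ⌊√D⌋ = 18
descent: ρ → (6,9,-11)  [lands on river]
river: ρ → (-11,13,4)
river: ρ → (4,11,-14)
river: ρ → (-14,17,1)
river: ρ → (1,17,-14)
river: ρ → (-14,11,4)
river: ρ → (4,13,-11)
river: ρ → (-11,9,6)
river: ρ → (6,15,-5)
river: ρ → (-5,15,6)
ρ-cycle length = 10 (tail of 1 descent step not counted)

10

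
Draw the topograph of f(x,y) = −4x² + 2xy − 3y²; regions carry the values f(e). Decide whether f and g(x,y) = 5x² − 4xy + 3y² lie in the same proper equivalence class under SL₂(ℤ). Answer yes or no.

D₁ = -44, D₂ = -44
f is negative-definite; reduce −f:
−f: flip: (4,-2,3)→(3,2,4)
−f: reduced (well bottom): (3,2,4) with a≤c, −a<b≤a
flip sign back: reduced form of f is (-3,-2,-4)
g: flip: (5,-4,3)→(3,4,5)
g: translate: b→-2 (≡4 mod 6), so (3,4,5)→(3,-2,4)
g: reduced (well bottom): (3,-2,4) with a≤c, −a<b≤a
reduced forms (-3, -2, -4) vs (3, -2, 4) ⇒ inequivalent

no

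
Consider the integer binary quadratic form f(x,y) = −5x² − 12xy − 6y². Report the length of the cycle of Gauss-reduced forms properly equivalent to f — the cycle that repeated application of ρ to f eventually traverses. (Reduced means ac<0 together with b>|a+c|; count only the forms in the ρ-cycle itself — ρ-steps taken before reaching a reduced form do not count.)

D = 24, ⌊√D⌋ = 4
descent: ρ → (-6,0,1)
descent: ρ → (1,4,-2)  [lands on river]
river: ρ → (-2,4,1)
ρ-cycle length = 2 (tail of 2 descent steps not counted)

2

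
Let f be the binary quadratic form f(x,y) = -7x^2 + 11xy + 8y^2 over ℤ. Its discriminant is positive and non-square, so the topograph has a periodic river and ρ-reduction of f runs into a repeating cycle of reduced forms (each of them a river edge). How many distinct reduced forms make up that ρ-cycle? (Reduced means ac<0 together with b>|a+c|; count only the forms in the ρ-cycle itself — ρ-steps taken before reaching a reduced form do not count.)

D = 345, ⌊√D⌋ = 18
river: ρ → (8,5,-10)
river: ρ → (-10,15,3)
river: ρ → (3,15,-10)
river: ρ → (-10,5,8)
river: ρ → (8,11,-7)
river: ρ → (-7,17,2)
river: ρ → (2,15,-15)
river: ρ → (-15,15,2)
river: ρ → (2,17,-7)
river: ρ → (-7,11,8)
ρ-cycle length = 10 (tail of 0 descent steps not counted)

10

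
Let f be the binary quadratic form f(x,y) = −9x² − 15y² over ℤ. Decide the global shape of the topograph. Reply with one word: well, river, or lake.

D = b²−4ac = 0² − 4·(-9)·(-15) = -540
D < 0 ⇒ definite ⇒ every region one sign ⇒ single well

well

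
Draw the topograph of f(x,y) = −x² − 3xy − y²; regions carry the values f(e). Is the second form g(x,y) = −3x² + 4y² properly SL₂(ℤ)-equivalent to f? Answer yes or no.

D₁ = 5, D₂ = 48
discriminants differ ⇒ not SL₂(ℤ)-equivalent

no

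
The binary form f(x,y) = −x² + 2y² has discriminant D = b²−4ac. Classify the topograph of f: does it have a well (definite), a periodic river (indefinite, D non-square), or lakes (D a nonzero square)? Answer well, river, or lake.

D = b²−4ac = 0² − 4·(-1)·2 = 8
D > 0 non-square ⇒ indefinite ⇒ periodic river

river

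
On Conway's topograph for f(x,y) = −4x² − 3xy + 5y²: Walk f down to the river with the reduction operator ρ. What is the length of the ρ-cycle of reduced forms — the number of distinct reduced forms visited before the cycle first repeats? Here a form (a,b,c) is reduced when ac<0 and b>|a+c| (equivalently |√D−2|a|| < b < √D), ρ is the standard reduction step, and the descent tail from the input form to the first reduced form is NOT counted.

D = 89, ⌊√D⌋ = 9
descent: ρ → (5,3,-4)  [lands on river]
river: ρ → (-4,5,4)
river: ρ → (4,3,-5)
river: ρ → (-5,7,2)
river: ρ → (2,9,-1)
river: ρ → (-1,9,2)
river: ρ → (2,7,-5)
river: ρ → (-5,3,4)
river: ρ → (4,5,-4)
river: ρ → (-4,3,5)
river: ρ → (5,7,-2)
river: ρ → (-2,9,1)
river: ρ → (1,9,-2)
river: ρ → (-2,7,5)
ρ-cycle length = 14 (tail of 1 descent step not counted)

14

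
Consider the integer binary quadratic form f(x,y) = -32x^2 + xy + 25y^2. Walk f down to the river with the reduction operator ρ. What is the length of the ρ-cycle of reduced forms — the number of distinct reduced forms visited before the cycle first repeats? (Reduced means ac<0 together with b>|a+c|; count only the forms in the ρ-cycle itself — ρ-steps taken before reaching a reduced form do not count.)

D = 3201, ⌊√D⌋ = 56
descent: ρ → (25,49,-8)  [lands on river]
river: ρ → (-8,47,31)
river: ρ → (31,15,-24)
river: ρ → (-24,33,22)
river: ρ → (22,55,-2)
river: ρ → (-2,53,49)
river: ρ → (49,45,-6)
river: ρ → (-6,51,25)
ρ-cycle length = 8 (tail of 1 descent step not counted)

8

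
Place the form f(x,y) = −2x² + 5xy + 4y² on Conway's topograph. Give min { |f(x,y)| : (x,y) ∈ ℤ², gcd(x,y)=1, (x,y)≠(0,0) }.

river: ρ → (4,3,-3)
river: ρ → (-3,3,4)
river: ρ → (4,5,-2)
river: ρ → (-2,7,1)
river: ρ → (1,7,-2)
river: ρ → (-2,5,4)
closes: descent 0, river 6
min |a| on river = 1

1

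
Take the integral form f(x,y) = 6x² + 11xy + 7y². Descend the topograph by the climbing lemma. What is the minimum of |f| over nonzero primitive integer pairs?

translate: b→-1 (≡11 mod 12), so (6,11,7)→(6,-1,2)
flip: (6,-1,2)→(2,1,6)
reduced (well bottom): (2,1,6) with a≤c, −a<b≤a
well minimum = a = 2

2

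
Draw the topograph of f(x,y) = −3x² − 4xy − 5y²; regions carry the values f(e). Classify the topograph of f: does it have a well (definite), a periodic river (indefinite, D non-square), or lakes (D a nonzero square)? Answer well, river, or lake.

D = b²−4ac = (-4)² − 4·(-3)·(-5) = -44
D < 0 ⇒ definite ⇒ every region one sign ⇒ single well

well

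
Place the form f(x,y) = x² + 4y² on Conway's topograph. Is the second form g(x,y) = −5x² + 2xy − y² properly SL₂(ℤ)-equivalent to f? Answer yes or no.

D₁ = -16, D₂ = -16
f: reduced (well bottom): (1,0,4) with a≤c, −a<b≤a
g is negative-definite; reduce −g:
−g: flip: (5,-2,1)→(1,2,5)
−g: translate: b→0 (≡2 mod 2), so (1,2,5)→(1,0,4)
−g: reduced (well bottom): (1,0,4) with a≤c, −a<b≤a
flip sign back: reduced form of g is (-1,0,-4)
reduced forms (1, 0, 4) vs (-1, 0, -4) ⇒ inequivalent

no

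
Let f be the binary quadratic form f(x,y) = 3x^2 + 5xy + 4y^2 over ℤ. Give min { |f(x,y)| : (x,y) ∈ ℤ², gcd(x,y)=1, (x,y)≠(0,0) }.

translate: b→-1 (≡5 mod 6), so (3,5,4)→(3,-1,2)
flip: (3,-1,2)→(2,1,3)
reduced (well bottom): (2,1,3) with a≤c, −a<b≤a
well minimum = a = 2

2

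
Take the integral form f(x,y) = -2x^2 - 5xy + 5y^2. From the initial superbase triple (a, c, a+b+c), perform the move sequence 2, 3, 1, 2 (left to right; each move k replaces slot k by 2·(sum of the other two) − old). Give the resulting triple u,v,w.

start (-2,5,-2) = (f(1,0),f(0,1),f(1,1))
replace slot 2: 2·((-2)+(-2)) − 5 = -13 → (-2,-13,-2)
replace slot 3: 2·((-2)+(-13)) − (-2) = -28 → (-2,-13,-28)
replace slot 1: 2·((-13)+(-28)) − (-2) = -80 → (-80,-13,-28)
replace slot 2: 2·((-80)+(-28)) − (-13) = -203 → (-80,-203,-28)

-80,-203,-28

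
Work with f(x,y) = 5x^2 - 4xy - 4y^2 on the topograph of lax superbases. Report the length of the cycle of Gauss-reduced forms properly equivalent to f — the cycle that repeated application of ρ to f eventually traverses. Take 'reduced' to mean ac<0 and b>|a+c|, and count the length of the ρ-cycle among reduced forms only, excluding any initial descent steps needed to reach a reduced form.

D = 96, ⌊√D⌋ = 9
descent: ρ → (-4,4,5)  [lands on river]
river: ρ → (5,6,-3)
river: ρ → (-3,6,5)
river: ρ → (5,4,-4)
ρ-cycle length = 4 (tail of 1 descent step not counted)

4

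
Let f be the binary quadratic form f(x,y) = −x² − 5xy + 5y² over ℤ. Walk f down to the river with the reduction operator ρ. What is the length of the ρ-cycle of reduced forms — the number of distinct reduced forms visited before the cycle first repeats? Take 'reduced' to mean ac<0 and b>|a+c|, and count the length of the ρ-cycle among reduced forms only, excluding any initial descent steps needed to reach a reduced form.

D = 45, ⌊√D⌋ = 6
descent: ρ → (5,5,-1)  [lands on river]
river: ρ → (-1,5,5)
ρ-cycle length = 2 (tail of 1 descent step not counted)

2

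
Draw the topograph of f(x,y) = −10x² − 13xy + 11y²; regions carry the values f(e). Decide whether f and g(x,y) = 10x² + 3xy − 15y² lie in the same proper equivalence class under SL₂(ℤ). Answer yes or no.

D₁ = 609, D₂ = 609
river cycle of f (length 16): (11, 13, -10), (-10, 7, 14), (14, 21, -3), (-3, 21, 14), (14, 7, -10), (-10, 13, 11), (11, 9, -12), (-12, 15, 8), (8, 17, -10), (-10, 23, 2), … (6 more)
river cycle of g (length 16): (10, 23, -2), (-2, 21, 21), (21, 21, -2), (-2, 23, 10), (10, 17, -8), (-8, 15, 12), (12, 9, -11), (-11, 13, 10), (10, 7, -14), (-14, 21, 3), … (6 more)
cycles differ ⇒ inequivalent

no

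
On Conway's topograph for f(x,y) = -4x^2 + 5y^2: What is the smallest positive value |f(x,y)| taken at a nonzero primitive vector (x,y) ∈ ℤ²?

descent: ρ → (5,0,-4)
descent: ρ → (-4,8,1)  [lands on river]
river: ρ → (1,8,-4)
closes: descent 2, river 2
min |a| on river = 1

1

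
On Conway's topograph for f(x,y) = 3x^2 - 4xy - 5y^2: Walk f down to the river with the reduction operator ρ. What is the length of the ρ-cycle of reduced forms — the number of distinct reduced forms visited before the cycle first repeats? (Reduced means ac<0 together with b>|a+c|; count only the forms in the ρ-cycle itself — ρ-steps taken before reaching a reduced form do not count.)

D = 76, ⌊√D⌋ = 8
descent: ρ → (-5,4,3)  [lands on river]
river: ρ → (3,8,-1)
river: ρ → (-1,8,3)
river: ρ → (3,4,-5)
river: ρ → (-5,6,2)
river: ρ → (2,6,-5)
ρ-cycle length = 6 (tail of 1 descent step not counted)

6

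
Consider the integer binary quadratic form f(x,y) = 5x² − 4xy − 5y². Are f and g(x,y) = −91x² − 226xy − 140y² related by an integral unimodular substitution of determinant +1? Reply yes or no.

D₁ = 116, D₂ = 116
river cycle of f (length 10): (-5, 4, 5), (5, 6, -4), (-4, 10, 1), (1, 10, -4), (-4, 6, 5), (5, 4, -5), (-5, 6, 4), (4, 10, -1), (-1, 10, 4), (4, 6, -5)
river cycle of g (length 10): (-5, 4, 5), (5, 6, -4), (-4, 10, 1), (1, 10, -4), (-4, 6, 5), (5, 4, -5), (-5, 6, 4), (4, 10, -1), (-1, 10, 4), (4, 6, -5)
cycles coincide ⇒ equivalent

yes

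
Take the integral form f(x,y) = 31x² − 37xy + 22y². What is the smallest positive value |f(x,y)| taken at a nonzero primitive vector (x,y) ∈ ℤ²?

translate: b→25 (≡-37 mod 62), so (31,-37,22)→(31,25,16)
flip: (31,25,16)→(16,-25,31)
translate: b→7 (≡-25 mod 32), so (16,-25,31)→(16,7,22)
reduced (well bottom): (16,7,22) with a≤c, −a<b≤a
well minimum = a = 16

16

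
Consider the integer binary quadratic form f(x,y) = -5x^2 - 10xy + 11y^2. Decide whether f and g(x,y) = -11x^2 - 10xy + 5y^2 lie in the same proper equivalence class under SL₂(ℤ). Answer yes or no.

D₁ = 320, D₂ = 320
river cycle of f (length 4): (11, 10, -5), (-5, 10, 11), (11, 12, -4), (-4, 12, 11)
river cycle of g (length 4): (5, 10, -11), (-11, 12, 4), (4, 12, -11), (-11, 10, 5)
cycles differ ⇒ inequivalent

no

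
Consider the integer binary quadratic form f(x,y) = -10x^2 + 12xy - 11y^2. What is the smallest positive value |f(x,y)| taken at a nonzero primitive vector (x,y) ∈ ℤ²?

translate: b→8 (≡-12 mod 20), so (10,-12,11)→(10,8,9)
flip: (10,8,9)→(9,-8,10)
reduced (well bottom): (9,-8,10) with a≤c, −a<b≤a
well minimum |f| = |-9| = 9 (negative-definite)

9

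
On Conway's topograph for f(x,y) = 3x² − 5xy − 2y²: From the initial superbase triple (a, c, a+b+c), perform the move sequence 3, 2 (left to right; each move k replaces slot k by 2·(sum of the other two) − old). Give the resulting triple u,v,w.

start (3,-2,-4) = (f(1,0),f(0,1),f(1,1))
replace slot 3: 2·(3+(-2)) − (-4) = 6 → (3,-2,6)
replace slot 2: 2·(3+6) − (-2) = 20 → (3,20,6)

3,20,6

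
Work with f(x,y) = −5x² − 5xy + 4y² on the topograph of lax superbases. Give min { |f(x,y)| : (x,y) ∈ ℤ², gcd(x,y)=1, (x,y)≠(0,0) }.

descent: ρ → (4,5,-5)  [lands on river]
river: ρ → (-5,5,4)
river: ρ → (4,3,-6)
river: ρ → (-6,9,1)
river: ρ → (1,9,-6)
river: ρ → (-6,3,4)
closes: descent 1, river 6
min |a| on river = 1

1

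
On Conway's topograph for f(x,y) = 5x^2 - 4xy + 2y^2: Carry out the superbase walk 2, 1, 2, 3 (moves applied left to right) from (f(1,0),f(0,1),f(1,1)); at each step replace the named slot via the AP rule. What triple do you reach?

start (5,2,3) = (f(1,0),f(0,1),f(1,1))
replace slot 2: 2·(5+3) − 2 = 14 → (5,14,3)
replace slot 1: 2·(14+3) − 5 = 29 → (29,14,3)
replace slot 2: 2·(29+3) − 14 = 50 → (29,50,3)
replace slot 3: 2·(29+50) − 3 = 155 → (29,50,155)

29,50,155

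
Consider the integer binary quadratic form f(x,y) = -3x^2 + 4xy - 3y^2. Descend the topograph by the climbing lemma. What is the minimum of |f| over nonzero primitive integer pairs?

translate: b→2 (≡-4 mod 6), so (3,-4,3)→(3,2,2)
flip: (3,2,2)→(2,-2,3)
translate: b→2 (≡-2 mod 4), so (2,-2,3)→(2,2,3)
reduced (well bottom): (2,2,3) with a≤c, −a<b≤a
well minimum |f| = |-2| = 2 (negative-definite)

2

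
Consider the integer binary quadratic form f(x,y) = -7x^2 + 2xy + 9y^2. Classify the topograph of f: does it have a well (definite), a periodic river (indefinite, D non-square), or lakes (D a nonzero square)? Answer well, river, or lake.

D = b²−4ac = 2² − 4·(-7)·9 = 256
D = 16² is a perfect square ⇒ form factors over ℤ ⇒ lakes

lake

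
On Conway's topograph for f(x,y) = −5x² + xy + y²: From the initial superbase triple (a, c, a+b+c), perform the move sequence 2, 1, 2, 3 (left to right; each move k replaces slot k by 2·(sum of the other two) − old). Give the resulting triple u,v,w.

start (-5,1,-3) = (f(1,0),f(0,1),f(1,1))
replace slot 2: 2·((-5)+(-3)) − 1 = -17 → (-5,-17,-3)
replace slot 1: 2·((-17)+(-3)) − (-5) = -35 → (-35,-17,-3)
replace slot 2: 2·((-35)+(-3)) − (-17) = -59 → (-35,-59,-3)
replace slot 3: 2·((-35)+(-59)) − (-3) = -185 → (-35,-59,-185)

-35,-59,-185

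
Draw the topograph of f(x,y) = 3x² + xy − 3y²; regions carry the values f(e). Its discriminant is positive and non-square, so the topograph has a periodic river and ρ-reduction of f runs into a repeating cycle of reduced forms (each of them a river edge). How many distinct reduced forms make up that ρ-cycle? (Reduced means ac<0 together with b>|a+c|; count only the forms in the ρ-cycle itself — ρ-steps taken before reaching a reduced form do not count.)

D = 37, ⌊√D⌋ = 6
river: ρ → (-3,5,1)
river: ρ → (1,5,-3)
river: ρ → (-3,1,3)
river: ρ → (3,5,-1)
river: ρ → (-1,5,3)
river: ρ → (3,1,-3)
ρ-cycle length = 6 (tail of 0 descent steps not counted)

6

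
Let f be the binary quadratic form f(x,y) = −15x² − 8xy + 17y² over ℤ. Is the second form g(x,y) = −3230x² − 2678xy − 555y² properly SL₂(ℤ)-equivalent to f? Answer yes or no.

D₁ = 1084, D₂ = 1084
river cycle of f (length 24): (17, 8, -15), (-15, 22, 10), (10, 18, -19), (-19, 20, 9), (9, 16, -23), (-23, 30, 2), (2, 30, -23), (-23, 16, 9), (9, 20, -19), (-19, 18, 10), … (14 more)
river cycle of g (length 24): (-15, 22, 10), (10, 18, -19), (-19, 20, 9), (9, 16, -23), (-23, 30, 2), (2, 30, -23), (-23, 16, 9), (9, 20, -19), (-19, 18, 10), (10, 22, -15), … (14 more)
cycles coincide ⇒ equivalent

yes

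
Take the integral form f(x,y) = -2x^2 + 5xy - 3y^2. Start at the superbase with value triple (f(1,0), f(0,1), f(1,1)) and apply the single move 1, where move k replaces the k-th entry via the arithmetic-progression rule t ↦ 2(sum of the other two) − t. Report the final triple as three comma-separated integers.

start (-2,-3,0) = (f(1,0),f(0,1),f(1,1))
replace slot 1: 2·((-3)+0) − (-2) = -4 → (-4,-3,0)

-4,-3,0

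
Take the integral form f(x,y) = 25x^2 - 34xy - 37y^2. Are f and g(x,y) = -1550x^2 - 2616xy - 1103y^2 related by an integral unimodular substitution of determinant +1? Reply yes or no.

D₁ = 4856, D₂ = 4856
river cycle of f (length 28): (-37, 34, 25), (25, 66, -5), (-5, 64, 38), (38, 12, -31), (-31, 50, 19), (19, 64, -10), (-10, 56, 43), (43, 30, -23), (-23, 62, 11), (11, 48, -58), … (18 more)
river cycle of g (length 28): (-37, 34, 25), (25, 66, -5), (-5, 64, 38), (38, 12, -31), (-31, 50, 19), (19, 64, -10), (-10, 56, 43), (43, 30, -23), (-23, 62, 11), (11, 48, -58), … (18 more)
cycles coincide ⇒ equivalent

yes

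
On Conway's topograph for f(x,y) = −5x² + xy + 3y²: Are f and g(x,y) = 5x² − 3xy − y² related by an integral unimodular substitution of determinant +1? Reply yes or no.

D₁ = 61, D₂ = 29
discriminants differ ⇒ not SL₂(ℤ)-equivalent

no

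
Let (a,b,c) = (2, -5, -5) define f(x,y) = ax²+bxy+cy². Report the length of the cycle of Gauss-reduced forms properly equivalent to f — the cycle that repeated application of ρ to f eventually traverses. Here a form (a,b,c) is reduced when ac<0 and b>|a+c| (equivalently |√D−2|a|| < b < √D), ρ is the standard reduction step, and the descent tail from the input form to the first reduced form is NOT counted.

D = 65, ⌊√D⌋ = 8
descent: ρ → (-5,5,2)  [lands on river]
river: ρ → (2,7,-2)
river: ρ → (-2,5,5)
river: ρ → (5,5,-2)
river: ρ → (-2,7,2)
river: ρ → (2,5,-5)
ρ-cycle length = 6 (tail of 1 descent step not counted)

6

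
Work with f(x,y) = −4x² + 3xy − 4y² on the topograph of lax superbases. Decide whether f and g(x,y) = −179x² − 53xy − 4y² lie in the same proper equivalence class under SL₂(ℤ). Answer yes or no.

D₁ = -55, D₂ = -55
f is negative-definite; reduce −f:
−f: flip: (4,-3,4)→(4,3,4)
−f: reduced (well bottom): (4,3,4) with a≤c, −a<b≤a
flip sign back: reduced form of f is (-4,-3,-4)
g is negative-definite; reduce −g:
−g: flip: (179,53,4)→(4,-53,179)
−g: translate: b→3 (≡-53 mod 8), so (4,-53,179)→(4,3,4)
−g: reduced (well bottom): (4,3,4) with a≤c, −a<b≤a
flip sign back: reduced form of g is (-4,-3,-4)
reduced forms (-4, -3, -4) vs (-4, -3, -4) ⇒ equivalent

yes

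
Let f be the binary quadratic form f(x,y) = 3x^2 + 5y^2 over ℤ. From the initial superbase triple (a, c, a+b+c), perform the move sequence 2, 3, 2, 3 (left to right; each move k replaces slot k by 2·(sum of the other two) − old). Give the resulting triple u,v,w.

start (3,5,8) = (f(1,0),f(0,1),f(1,1))
replace slot 2: 2·(3+8) − 5 = 17 → (3,17,8)
replace slot 3: 2·(3+17) − 8 = 32 → (3,17,32)
replace slot 2: 2·(3+32) − 17 = 53 → (3,53,32)
replace slot 3: 2·(3+53) − 32 = 80 → (3,53,80)

3,53,80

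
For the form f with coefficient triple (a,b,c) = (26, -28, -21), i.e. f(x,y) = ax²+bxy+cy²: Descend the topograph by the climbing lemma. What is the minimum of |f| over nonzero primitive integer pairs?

descent: ρ → (-21,28,26)  [lands on river]
river: ρ → (26,24,-23)
river: ρ → (-23,22,27)
river: ρ → (27,32,-18)
river: ρ → (-18,40,19)
river: ρ → (19,36,-22)
river: ρ → (-22,52,3)
river: ρ → (3,50,-39)
river: ρ → (-39,28,14)
river: ρ → (14,28,-39)
river: ρ → (-39,50,3)
river: ρ → (3,52,-22)
river: ρ → (-22,36,19)
river: ρ → (19,40,-18)
river: ρ → (-18,32,27)
river: ρ → (27,22,-23)
river: ρ → (-23,24,26)
river: ρ → (26,28,-21)
river: ρ → (-21,14,33)
river: ρ → (33,52,-2)
river: ρ → (-2,52,33)
river: ρ → (33,14,-21)
closes: descent 1, river 22
min |a| on river = 2

2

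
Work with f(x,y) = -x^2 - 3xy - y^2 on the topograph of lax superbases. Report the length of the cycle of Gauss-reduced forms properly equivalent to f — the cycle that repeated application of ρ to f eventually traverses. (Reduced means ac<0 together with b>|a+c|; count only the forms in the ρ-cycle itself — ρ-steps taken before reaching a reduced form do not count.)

D = 5, ⌊√D⌋ = 2
descent: ρ → (-1,1,1)  [lands on river]
river: ρ → (1,1,-1)
ρ-cycle length = 2 (tail of 1 descent step not counted)

2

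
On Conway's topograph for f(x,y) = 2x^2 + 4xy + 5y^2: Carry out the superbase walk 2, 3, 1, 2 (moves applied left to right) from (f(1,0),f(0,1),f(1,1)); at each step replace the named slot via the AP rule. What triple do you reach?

start (2,5,11) = (f(1,0),f(0,1),f(1,1))
replace slot 2: 2·(2+11) − 5 = 21 → (2,21,11)
replace slot 3: 2·(2+21) − 11 = 35 → (2,21,35)
replace slot 1: 2·(21+35) − 2 = 110 → (110,21,35)
replace slot 2: 2·(110+35) − 21 = 269 → (110,269,35)

110,269,35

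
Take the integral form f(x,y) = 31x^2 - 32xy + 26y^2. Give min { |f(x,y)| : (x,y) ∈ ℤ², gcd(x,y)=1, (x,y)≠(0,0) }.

translate: b→30 (≡-32 mod 62), so (31,-32,26)→(31,30,25)
flip: (31,30,25)→(25,-30,31)
translate: b→20 (≡-30 mod 50), so (25,-30,31)→(25,20,26)
reduced (well bottom): (25,20,26) with a≤c, −a<b≤a
well minimum = a = 25

25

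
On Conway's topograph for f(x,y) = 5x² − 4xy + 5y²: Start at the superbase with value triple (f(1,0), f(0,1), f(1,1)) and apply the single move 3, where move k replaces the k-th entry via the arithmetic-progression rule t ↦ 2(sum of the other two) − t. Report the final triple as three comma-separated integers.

start (5,5,6) = (f(1,0),f(0,1),f(1,1))
replace slot 3: 2·(5+5) − 6 = 14 → (5,5,14)

5,5,14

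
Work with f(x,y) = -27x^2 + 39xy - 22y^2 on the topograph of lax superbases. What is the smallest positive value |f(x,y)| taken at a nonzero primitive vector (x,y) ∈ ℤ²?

translate: b→15 (≡-39 mod 54), so (27,-39,22)→(27,15,10)
flip: (27,15,10)→(10,-15,27)
translate: b→5 (≡-15 mod 20), so (10,-15,27)→(10,5,22)
reduced (well bottom): (10,5,22) with a≤c, −a<b≤a
well minimum |f| = |-10| = 10 (negative-definite)

10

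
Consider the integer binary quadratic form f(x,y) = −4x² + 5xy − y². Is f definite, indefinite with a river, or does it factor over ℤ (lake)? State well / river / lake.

D = b²−4ac = 5² − 4·(-4)·(-1) = 9
D = 3² is a perfect square ⇒ form factors over ℤ ⇒ lakes

lake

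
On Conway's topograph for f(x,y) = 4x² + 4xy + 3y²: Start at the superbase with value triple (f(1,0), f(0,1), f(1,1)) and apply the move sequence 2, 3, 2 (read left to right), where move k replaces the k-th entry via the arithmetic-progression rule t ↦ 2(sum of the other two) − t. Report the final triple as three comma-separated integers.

start (4,3,11) = (f(1,0),f(0,1),f(1,1))
replace slot 2: 2·(4+11) − 3 = 27 → (4,27,11)
replace slot 3: 2·(4+27) − 11 = 51 → (4,27,51)
replace slot 2: 2·(4+51) − 27 = 83 → (4,83,51)

4,83,51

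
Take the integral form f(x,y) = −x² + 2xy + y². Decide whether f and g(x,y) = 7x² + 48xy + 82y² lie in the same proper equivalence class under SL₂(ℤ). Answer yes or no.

D₁ = 8, D₂ = 8
river cycle of f (length 2): (1, 2, -1), (-1, 2, 1)
river cycle of g (length 2): (1, 2, -1), (-1, 2, 1)
cycles coincide ⇒ equivalent

yes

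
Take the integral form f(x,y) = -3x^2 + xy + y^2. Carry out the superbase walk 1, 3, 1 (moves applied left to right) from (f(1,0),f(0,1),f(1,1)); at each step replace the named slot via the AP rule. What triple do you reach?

start (-3,1,-1) = (f(1,0),f(0,1),f(1,1))
replace slot 1: 2·(1+(-1)) − (-3) = 3 → (3,1,-1)
replace slot 3: 2·(3+1) − (-1) = 9 → (3,1,9)
replace slot 1: 2·(1+9) − 3 = 17 → (17,1,9)

17,1,9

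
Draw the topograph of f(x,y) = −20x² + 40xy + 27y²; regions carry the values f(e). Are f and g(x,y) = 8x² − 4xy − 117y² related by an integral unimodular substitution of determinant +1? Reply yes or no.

D₁ = 3760, D₂ = 3760
river cycle of f (length 8): (27, 14, -33), (-33, 52, 8), (8, 60, -5), (-5, 60, 8), (8, 52, -33), (-33, 14, 27), (27, 40, -20), (-20, 40, 27)
river cycle of g (length 8): (8, 60, -5), (-5, 60, 8), (8, 52, -33), (-33, 14, 27), (27, 40, -20), (-20, 40, 27), (27, 14, -33), (-33, 52, 8)
cycles coincide ⇒ equivalent

yes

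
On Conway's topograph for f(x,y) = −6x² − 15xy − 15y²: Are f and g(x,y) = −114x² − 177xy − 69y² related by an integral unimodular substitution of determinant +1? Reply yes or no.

D₁ = -135, D₂ = -135
f is negative-definite; reduce −f:
−f: translate: b→3 (≡15 mod 12), so (6,15,15)→(6,3,6)
−f: reduced (well bottom): (6,3,6) with a≤c, −a<b≤a
flip sign back: reduced form of f is (-6,-3,-6)
g is negative-definite; reduce −g:
−g: translate: b→-51 (≡177 mod 228), so (114,177,69)→(114,-51,6)
−g: flip: (114,-51,6)→(6,51,114)
−g: translate: b→3 (≡51 mod 12), so (6,51,114)→(6,3,6)
−g: reduced (well bottom): (6,3,6) with a≤c, −a<b≤a
flip sign back: reduced form of g is (-6,-3,-6)
reduced forms (-6, -3, -6) vs (-6, -3, -6) ⇒ equivalent

yes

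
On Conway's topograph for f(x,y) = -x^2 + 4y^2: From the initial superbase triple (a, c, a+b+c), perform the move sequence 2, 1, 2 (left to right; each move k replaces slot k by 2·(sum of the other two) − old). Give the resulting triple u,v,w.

start (-1,4,3) = (f(1,0),f(0,1),f(1,1))
replace slot 2: 2·((-1)+3) − 4 = 0 → (-1,0,3)
replace slot 1: 2·(0+3) − (-1) = 7 → (7,0,3)
replace slot 2: 2·(7+3) − 0 = 20 → (7,20,3)

7,20,3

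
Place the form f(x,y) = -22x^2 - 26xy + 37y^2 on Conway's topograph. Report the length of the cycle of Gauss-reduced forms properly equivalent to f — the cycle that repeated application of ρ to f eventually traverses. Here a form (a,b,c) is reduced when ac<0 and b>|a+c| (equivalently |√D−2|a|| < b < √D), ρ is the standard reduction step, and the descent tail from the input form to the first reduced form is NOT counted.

D = 3932, ⌊√D⌋ = 62
descent: ρ → (37,26,-22)  [lands on river]
river: ρ → (-22,62,1)
river: ρ → (1,62,-22)
river: ρ → (-22,26,37)
river: ρ → (37,48,-11)
river: ρ → (-11,62,2)
river: ρ → (2,62,-11)
river: ρ → (-11,48,37)
ρ-cycle length = 8 (tail of 1 descent step not counted)

8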